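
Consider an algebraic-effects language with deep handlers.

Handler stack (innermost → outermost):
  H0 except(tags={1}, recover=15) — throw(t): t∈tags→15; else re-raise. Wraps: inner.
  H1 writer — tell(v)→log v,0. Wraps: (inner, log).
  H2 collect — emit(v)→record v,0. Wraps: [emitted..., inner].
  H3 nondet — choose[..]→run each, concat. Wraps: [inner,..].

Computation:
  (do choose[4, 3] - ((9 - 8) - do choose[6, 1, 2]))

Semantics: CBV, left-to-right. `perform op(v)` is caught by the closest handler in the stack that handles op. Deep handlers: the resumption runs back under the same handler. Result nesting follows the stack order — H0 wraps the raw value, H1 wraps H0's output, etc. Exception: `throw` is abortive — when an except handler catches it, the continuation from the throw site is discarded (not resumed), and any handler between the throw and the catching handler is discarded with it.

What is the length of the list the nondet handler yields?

Evaluation trace:
choose[4, 3] @ H3
  branch[0] choose=4:
    choose[6, 1, 2] @ H3
      branch[0] choose=6:
        H0 returns 9
        H1 returns (9, ())
        H2 returns [(9, ())]
        H3 returns [[(9, ())]]
      branch[1] choose=1:
        H0 returns 4
        H1 returns (4, ())
        H2 returns [(4, ())]
        H3 returns [[(4, ())]]
      branch[2] choose=2:
        H0 returns 5
        H1 returns (5, ())
        H2 returns [(5, ())]
        H3 returns [[(5, ())]]
  branch[1] choose=3:
    choose[6, 1, 2] @ H3
      branch[0] choose=6:
        H0 returns 8
        H1 returns (8, ())
        H2 returns [(8, ())]
        H3 returns [[(8, ())]]
      branch[1] choose=1:
        H0 returns 3
        H1 returns (3, ())
        H2 returns [(3, ())]
        H3 returns [[(3, ())]]
      branch[2] choose=2:
        H0 returns 4
        H1 returns (4, ())
        H2 returns [(4, ())]
        H3 returns [[(4, ())]]
= [[(9, ())], [(4, ())], [(5, ())], [(8, ())], [(3, ())], [(4, ())]]

Answer: 6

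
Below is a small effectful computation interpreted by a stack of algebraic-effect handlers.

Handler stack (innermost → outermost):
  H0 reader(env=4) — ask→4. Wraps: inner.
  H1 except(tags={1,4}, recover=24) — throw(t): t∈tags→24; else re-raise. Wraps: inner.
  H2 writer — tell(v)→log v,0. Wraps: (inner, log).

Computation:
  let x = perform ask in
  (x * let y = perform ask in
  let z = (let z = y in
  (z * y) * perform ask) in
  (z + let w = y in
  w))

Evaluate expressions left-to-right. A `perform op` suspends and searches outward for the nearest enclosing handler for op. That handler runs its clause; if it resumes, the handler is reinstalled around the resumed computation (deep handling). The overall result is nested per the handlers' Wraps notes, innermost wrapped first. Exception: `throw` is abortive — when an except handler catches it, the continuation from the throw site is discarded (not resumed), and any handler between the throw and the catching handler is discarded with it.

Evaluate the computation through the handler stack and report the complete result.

Answer: (272, ())

Step-by-step:
ask @ H0 ⇒ 4
ask @ H0 ⇒ 4
ask @ H0 ⇒ 4
H0 returns 272
H1 returns 272
H2 returns (272, ())
= (272, ())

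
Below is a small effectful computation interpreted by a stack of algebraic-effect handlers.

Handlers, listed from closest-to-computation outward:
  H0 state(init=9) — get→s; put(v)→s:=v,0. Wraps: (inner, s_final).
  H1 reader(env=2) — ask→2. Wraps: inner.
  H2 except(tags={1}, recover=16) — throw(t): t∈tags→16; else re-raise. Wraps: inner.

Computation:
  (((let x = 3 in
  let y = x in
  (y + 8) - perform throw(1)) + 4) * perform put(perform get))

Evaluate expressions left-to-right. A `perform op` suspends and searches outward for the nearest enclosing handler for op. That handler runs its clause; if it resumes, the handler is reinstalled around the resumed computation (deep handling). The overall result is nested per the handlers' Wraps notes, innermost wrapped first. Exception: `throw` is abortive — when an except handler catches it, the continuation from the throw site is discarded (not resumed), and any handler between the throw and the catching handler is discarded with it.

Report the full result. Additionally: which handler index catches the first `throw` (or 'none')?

Working:
throw(1) @ H2 caught ⇒ 16
= 16

Answer: 16 ; first throw caught by: H2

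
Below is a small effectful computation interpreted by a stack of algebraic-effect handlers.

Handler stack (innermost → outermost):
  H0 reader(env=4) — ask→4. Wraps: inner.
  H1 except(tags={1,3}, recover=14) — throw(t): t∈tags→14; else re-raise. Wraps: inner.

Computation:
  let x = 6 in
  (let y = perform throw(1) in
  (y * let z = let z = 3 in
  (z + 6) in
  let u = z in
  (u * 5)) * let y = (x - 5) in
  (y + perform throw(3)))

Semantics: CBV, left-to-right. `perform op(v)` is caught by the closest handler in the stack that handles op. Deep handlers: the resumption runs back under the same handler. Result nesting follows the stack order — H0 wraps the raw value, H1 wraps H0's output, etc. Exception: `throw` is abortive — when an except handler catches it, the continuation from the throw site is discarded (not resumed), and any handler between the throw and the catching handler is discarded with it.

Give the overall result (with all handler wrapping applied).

Answer: 14

Working:
throw(1) @ H1 caught ⇒ 14
= 14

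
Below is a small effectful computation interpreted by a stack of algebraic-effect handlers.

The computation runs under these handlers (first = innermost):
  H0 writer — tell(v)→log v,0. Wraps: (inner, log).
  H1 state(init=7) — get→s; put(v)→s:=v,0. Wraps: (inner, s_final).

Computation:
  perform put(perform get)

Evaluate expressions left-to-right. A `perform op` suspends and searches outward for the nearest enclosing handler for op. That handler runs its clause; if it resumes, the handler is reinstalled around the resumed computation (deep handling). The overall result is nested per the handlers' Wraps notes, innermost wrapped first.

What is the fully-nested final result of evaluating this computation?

Step-by-step:
get @ H1 ⇒ 7
put(7) @ H1 ⇒ s:=7
H0 returns (0, ())
H1 returns ((0, ()), 7)
= ((0, ()), 7)

Answer: ((0, ()), 7)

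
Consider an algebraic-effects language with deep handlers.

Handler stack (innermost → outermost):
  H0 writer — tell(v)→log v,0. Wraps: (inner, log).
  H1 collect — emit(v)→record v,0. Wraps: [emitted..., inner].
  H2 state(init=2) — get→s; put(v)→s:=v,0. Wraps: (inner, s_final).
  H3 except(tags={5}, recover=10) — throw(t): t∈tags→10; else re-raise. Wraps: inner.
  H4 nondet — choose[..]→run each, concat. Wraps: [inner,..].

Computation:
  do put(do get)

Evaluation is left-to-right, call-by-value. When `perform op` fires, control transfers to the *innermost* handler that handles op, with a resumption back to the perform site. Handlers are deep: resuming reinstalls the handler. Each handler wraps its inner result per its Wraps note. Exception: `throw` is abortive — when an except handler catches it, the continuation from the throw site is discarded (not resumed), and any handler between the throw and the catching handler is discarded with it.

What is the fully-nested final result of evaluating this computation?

Working:
get @ H2 ⇒ 2
put(2) @ H2 ⇒ s:=2
H0 returns (0, ())
H1 returns [(0, ())]
H2 returns ([(0, ())], 2)
H3 returns ([(0, ())], 2)
H4 returns [([(0, ())], 2)]
= [([(0, ())], 2)]

Answer: [([(0, ())], 2)]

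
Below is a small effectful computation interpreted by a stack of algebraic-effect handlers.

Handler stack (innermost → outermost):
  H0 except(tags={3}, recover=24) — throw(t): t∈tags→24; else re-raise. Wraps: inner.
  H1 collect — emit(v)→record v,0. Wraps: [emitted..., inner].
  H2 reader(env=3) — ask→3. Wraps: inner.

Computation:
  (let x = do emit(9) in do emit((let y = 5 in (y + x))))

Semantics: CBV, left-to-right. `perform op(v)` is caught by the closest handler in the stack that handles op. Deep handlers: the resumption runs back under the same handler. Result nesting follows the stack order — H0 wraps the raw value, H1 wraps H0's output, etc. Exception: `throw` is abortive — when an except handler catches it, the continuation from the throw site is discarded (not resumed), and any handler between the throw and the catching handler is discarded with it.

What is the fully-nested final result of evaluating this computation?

Answer: [9, 5, 0]

Step-by-step:
emit(9) @ H1 ⇒ out+=9
emit(5) @ H1 ⇒ out+=5
H0 returns 0
H1 returns [9, 5, 0]
H2 returns [9, 5, 0]
= [9, 5, 0]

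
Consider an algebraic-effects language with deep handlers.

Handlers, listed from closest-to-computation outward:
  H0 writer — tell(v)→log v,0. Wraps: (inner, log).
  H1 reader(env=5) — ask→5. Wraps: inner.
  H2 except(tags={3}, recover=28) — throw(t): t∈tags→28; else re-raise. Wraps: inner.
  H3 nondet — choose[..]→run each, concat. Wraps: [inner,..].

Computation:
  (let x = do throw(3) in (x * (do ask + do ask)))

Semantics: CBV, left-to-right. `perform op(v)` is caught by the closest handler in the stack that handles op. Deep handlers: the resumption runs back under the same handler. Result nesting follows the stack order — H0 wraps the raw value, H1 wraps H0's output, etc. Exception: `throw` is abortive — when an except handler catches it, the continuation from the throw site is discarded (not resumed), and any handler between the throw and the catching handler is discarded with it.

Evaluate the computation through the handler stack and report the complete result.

Evaluation trace:
throw(3) @ H2 caught ⇒ 28
H3 returns [28]
= [28]

Answer: [28]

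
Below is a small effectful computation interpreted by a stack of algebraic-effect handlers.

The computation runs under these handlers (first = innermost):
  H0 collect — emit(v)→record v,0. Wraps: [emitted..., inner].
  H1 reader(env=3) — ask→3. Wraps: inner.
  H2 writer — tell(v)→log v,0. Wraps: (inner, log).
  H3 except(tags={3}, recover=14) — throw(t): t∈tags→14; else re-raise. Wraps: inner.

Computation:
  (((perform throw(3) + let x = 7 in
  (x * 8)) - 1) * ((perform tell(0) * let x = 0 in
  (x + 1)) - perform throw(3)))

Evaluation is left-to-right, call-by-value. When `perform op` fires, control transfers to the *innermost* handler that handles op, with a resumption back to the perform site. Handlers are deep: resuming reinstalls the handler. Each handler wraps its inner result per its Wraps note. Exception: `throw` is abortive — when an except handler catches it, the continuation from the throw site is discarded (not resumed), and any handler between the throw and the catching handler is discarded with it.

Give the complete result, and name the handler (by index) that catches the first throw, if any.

Working:
throw(3) @ H3 caught ⇒ 14
= 14

Answer: 14 ; first throw caught by: H3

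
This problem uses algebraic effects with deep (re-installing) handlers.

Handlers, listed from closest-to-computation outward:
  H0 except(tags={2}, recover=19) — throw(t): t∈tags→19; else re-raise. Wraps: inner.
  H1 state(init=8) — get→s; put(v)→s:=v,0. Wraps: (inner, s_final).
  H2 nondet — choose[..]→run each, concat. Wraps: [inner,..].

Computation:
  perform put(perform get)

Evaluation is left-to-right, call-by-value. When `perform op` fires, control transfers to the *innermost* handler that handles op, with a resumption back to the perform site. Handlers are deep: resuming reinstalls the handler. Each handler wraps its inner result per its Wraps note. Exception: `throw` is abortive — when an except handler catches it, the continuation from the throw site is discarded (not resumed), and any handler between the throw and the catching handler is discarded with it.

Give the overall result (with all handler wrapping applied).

Answer: [(0, 8)]

Working:
get @ H1 ⇒ 8
put(8) @ H1 ⇒ s:=8
H0 returns 0
H1 returns (0, 8)
H2 returns [(0, 8)]
= [(0, 8)]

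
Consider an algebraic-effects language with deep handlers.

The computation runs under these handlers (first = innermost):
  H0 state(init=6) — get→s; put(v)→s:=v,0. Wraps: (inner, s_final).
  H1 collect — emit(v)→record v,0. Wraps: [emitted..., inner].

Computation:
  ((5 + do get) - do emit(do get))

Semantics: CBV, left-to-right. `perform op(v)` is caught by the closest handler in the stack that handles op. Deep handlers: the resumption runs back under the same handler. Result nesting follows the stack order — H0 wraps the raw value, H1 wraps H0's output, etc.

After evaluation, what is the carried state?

Answer: 6

Working:
get @ H0 ⇒ 6
get @ H0 ⇒ 6
emit(6) @ H1 ⇒ out+=6
H0 returns (11, 6)
H1 returns [6, (11, 6)]
= [6, (11, 6)]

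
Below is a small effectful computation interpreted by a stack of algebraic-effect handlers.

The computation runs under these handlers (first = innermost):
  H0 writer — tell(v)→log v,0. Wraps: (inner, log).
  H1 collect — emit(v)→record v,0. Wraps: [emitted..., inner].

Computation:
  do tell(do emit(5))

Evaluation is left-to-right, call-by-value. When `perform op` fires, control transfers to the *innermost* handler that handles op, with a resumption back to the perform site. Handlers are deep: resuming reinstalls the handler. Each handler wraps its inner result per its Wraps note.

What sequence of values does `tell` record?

Evaluation trace:
emit(5) @ H1 ⇒ out+=5
tell(0) @ H0 ⇒ log+=0
H0 returns (0, (0))
H1 returns [5, (0, (0))]
= [5, (0, (0))]

Answer: (0)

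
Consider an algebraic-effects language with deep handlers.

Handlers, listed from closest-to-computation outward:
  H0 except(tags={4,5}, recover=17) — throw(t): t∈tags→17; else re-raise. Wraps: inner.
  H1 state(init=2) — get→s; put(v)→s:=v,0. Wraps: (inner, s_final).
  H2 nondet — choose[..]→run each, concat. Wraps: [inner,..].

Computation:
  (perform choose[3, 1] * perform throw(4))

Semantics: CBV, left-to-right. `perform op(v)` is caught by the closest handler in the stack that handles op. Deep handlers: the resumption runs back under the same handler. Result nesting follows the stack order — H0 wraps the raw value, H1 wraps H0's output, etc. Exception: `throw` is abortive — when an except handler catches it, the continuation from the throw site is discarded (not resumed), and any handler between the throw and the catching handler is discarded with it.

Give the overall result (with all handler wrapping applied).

Evaluation trace:
choose[3, 1] @ H2
  branch[0] choose=3:
    throw(4) @ H0 caught ⇒ 17
    H1 returns (17, 2)
    H2 returns [(17, 2)]
  branch[1] choose=1:
    throw(4) @ H0 caught ⇒ 17
    H1 returns (17, 2)
    H2 returns [(17, 2)]
= [(17, 2), (17, 2)]

Answer: [(17, 2), (17, 2)]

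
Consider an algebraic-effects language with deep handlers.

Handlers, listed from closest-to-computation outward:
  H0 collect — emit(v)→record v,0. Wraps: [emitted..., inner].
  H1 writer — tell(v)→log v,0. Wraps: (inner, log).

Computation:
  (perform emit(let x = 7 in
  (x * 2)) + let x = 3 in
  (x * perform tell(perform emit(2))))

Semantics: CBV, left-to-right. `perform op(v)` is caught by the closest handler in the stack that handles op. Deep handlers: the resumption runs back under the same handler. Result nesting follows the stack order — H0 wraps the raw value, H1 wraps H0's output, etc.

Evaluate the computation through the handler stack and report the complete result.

Step-by-step:
emit(14) @ H0 ⇒ out+=14
emit(2) @ H0 ⇒ out+=2
tell(0) @ H1 ⇒ log+=0
H0 returns [14, 2, 0]
H1 returns ([14, 2, 0], (0))
= ([14, 2, 0], (0))

Answer: ([14, 2, 0], (0))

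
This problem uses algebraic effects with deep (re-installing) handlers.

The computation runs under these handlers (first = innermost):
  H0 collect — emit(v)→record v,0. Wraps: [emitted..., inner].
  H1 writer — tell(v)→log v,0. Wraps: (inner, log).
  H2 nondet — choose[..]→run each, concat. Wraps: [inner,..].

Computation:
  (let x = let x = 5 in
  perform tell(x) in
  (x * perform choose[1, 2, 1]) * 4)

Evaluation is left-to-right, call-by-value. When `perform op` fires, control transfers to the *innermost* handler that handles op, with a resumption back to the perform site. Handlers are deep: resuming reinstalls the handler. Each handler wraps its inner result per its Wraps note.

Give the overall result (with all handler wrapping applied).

Evaluation trace:
tell(5) @ H1 ⇒ log+=5
choose[1, 2, 1] @ H2
  branch[0] choose=1:
    H0 returns [0]
    H1 returns ([0], (5))
    H2 returns [([0], (5))]
  branch[1] choose=2:
    H0 returns [0]
    H1 returns ([0], (5))
    H2 returns [([0], (5))]
  branch[2] choose=1:
    H0 returns [0]
    H1 returns ([0], (5))
    H2 returns [([0], (5))]
= [([0], (5)), ([0], (5)), ([0], (5))]

Answer: [([0], (5)), ([0], (5)), ([0], (5))]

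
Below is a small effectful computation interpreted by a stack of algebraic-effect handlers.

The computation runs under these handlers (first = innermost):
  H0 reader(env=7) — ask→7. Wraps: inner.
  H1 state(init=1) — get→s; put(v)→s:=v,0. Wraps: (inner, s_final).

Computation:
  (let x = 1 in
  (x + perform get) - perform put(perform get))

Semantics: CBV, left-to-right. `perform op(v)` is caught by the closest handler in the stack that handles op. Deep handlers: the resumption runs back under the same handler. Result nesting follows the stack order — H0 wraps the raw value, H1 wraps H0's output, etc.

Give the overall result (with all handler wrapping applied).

Step-by-step:
get @ H1 ⇒ 1
get @ H1 ⇒ 1
put(1) @ H1 ⇒ s:=1
H0 returns 2
H1 returns (2, 1)
= (2, 1)

Answer: (2, 1)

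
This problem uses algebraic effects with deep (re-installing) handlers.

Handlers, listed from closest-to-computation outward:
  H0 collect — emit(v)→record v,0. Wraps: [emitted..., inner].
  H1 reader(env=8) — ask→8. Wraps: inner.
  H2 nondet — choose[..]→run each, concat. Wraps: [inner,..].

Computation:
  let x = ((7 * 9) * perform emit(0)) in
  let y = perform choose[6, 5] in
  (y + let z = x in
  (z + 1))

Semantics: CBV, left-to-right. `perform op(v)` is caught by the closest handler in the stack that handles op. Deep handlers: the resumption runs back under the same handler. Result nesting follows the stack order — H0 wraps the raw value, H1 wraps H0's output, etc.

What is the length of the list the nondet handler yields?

Step-by-step:
emit(0) @ H0 ⇒ out+=0
choose[6, 5] @ H2
  branch[0] choose=6:
    H0 returns [0, 7]
    H1 returns [0, 7]
    H2 returns [[0, 7]]
  branch[1] choose=5:
    H0 returns [0, 6]
    H1 returns [0, 6]
    H2 returns [[0, 6]]
= [[0, 7], [0, 6]]

Answer: 2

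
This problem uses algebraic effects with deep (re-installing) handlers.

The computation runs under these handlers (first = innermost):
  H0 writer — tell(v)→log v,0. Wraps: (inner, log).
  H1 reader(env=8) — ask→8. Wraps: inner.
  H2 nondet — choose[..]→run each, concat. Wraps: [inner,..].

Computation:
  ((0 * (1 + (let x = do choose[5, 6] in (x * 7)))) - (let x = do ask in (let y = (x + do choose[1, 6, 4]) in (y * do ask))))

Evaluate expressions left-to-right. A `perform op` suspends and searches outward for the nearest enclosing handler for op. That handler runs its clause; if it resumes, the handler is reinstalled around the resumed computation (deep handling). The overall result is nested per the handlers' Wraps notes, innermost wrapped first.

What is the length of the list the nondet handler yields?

Working:
choose[5, 6] @ H2
  branch[0] choose=5:
    ask @ H1 ⇒ 8
    choose[1, 6, 4] @ H2
      branch[0] choose=1:
        ask @ H1 ⇒ 8
        H0 returns (-72, ())
        H1 returns (-72, ())
        H2 returns [(-72, ())]
      branch[1] choose=6:
        ask @ H1 ⇒ 8
        H0 returns (-112, ())
        H1 returns (-112, ())
        H2 returns [(-112, ())]
      branch[2] choose=4:
        ask @ H1 ⇒ 8
        H0 returns (-96, ())
        H1 returns (-96, ())
        H2 returns [(-96, ())]
  branch[1] choose=6:
    ask @ H1 ⇒ 8
    choose[1, 6, 4] @ H2
      branch[0] choose=1:
        ask @ H1 ⇒ 8
        H0 returns (-72, ())
        H1 returns (-72, ())
        H2 returns [(-72, ())]
      branch[1] choose=6:
        ask @ H1 ⇒ 8
        H0 returns (-112, ())
        H1 returns (-112, ())
        H2 returns [(-112, ())]
      branch[2] choose=4:
        ask @ H1 ⇒ 8
        H0 returns (-96, ())
        H1 returns (-96, ())
        H2 returns [(-96, ())]
= [(-72, ()), (-112, ()), (-96, ()), (-72, ()), (-112, ()), (-96, ())]

Answer: 6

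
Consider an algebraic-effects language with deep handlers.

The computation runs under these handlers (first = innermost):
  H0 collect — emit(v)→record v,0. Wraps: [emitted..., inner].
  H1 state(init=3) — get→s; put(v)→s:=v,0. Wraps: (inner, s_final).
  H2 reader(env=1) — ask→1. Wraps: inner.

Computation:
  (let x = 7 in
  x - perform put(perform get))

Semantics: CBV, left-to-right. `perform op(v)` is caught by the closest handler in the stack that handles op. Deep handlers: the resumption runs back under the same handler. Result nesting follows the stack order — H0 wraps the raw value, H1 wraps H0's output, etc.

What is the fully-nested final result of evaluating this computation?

Working:
get @ H1 ⇒ 3
put(3) @ H1 ⇒ s:=3
H0 returns [7]
H1 returns ([7], 3)
H2 returns ([7], 3)
= ([7], 3)

Answer: ([7], 3)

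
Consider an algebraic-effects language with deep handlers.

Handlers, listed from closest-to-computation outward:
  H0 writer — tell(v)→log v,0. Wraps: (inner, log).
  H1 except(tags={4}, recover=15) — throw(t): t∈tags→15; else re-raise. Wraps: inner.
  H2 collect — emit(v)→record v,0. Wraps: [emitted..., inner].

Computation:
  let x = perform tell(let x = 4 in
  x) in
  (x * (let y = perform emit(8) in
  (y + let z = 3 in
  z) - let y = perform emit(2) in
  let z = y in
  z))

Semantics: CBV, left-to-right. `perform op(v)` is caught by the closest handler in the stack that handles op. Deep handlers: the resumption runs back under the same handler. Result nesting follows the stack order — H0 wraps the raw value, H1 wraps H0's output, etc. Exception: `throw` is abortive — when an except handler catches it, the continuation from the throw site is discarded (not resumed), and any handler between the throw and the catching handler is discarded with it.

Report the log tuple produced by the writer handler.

Answer: (4)

Evaluation trace:
tell(4) @ H0 ⇒ log+=4
emit(8) @ H2 ⇒ out+=8
emit(2) @ H2 ⇒ out+=2
H0 returns (0, (4))
H1 returns (0, (4))
H2 returns [8, 2, (0, (4))]
= [8, 2, (0, (4))]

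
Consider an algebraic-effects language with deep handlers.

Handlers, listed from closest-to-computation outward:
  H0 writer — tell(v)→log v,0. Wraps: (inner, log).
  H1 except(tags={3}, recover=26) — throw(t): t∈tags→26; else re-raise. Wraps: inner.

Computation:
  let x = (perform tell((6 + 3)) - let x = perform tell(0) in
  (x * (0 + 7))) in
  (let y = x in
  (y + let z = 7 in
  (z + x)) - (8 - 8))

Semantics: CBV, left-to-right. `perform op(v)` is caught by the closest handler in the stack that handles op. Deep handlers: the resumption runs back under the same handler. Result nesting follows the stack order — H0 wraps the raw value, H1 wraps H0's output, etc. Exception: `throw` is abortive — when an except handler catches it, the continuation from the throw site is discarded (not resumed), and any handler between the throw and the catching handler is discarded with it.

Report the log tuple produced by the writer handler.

Answer: (9, 0)

Step-by-step:
tell(9) @ H0 ⇒ log+=9
tell(0) @ H0 ⇒ log+=0
H0 returns (7, (9, 0))
H1 returns (7, (9, 0))
= (7, (9, 0))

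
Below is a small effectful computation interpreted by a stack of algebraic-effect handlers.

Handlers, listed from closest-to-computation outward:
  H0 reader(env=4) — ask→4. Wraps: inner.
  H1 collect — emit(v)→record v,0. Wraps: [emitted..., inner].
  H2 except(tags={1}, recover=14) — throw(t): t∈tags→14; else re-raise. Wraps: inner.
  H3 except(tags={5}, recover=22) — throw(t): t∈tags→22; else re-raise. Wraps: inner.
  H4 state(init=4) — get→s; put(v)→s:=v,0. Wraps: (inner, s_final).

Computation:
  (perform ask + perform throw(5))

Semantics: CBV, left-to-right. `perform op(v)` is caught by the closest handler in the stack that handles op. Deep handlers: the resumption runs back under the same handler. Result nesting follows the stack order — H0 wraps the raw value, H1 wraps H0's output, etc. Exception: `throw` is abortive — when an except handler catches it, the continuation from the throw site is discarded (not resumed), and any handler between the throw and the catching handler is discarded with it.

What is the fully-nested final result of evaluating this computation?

Answer: (22, 4)

Step-by-step:
ask @ H0 ⇒ 4
throw(5) @ H2 re-raised
throw(5) @ H3 caught ⇒ 22
H4 returns (22, 4)
= (22, 4)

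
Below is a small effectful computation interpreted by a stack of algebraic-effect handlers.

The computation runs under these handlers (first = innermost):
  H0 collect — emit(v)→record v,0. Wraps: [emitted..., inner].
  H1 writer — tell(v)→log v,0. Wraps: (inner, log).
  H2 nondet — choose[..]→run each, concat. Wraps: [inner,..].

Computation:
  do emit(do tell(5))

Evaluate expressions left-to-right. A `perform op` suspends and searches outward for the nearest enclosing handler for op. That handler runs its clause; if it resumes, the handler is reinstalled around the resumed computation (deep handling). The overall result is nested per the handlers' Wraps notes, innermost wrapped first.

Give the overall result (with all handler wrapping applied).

Step-by-step:
tell(5) @ H1 ⇒ log+=5
emit(0) @ H0 ⇒ out+=0
H0 returns [0, 0]
H1 returns ([0, 0], (5))
H2 returns [([0, 0], (5))]
= [([0, 0], (5))]

Answer: [([0, 0], (5))]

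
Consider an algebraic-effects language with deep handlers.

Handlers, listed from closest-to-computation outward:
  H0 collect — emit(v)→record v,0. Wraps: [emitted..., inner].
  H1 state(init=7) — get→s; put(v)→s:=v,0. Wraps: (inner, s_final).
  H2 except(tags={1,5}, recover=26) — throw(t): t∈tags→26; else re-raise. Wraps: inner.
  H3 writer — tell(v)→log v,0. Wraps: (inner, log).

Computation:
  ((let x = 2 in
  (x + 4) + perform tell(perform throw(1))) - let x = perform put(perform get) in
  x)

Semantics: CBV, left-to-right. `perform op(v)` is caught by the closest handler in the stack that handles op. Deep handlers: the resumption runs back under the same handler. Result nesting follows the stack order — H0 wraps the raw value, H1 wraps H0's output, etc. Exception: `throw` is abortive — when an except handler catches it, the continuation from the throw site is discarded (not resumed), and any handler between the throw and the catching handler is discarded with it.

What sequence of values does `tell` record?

Evaluation trace:
throw(1) @ H2 caught ⇒ 26
H3 returns (26, ())
= (26, ())

Answer: ()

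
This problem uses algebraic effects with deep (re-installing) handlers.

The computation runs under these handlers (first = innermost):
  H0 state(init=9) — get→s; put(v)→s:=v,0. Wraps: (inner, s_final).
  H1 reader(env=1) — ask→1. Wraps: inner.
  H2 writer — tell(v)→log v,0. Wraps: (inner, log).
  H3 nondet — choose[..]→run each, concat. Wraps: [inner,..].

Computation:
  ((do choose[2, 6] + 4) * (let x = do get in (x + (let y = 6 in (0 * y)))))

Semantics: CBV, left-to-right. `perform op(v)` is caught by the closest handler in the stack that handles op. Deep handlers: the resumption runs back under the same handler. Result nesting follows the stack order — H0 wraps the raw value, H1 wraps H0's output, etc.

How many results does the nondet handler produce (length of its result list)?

Working:
choose[2, 6] @ H3
  branch[0] choose=2:
    get @ H0 ⇒ 9
    H0 returns (54, 9)
    H1 returns (54, 9)
    H2 returns ((54, 9), ())
    H3 returns [((54, 9), ())]
  branch[1] choose=6:
    get @ H0 ⇒ 9
    H0 returns (90, 9)
    H1 returns (90, 9)
    H2 returns ((90, 9), ())
    H3 returns [((90, 9), ())]
= [((54, 9), ()), ((90, 9), ())]

Answer: 2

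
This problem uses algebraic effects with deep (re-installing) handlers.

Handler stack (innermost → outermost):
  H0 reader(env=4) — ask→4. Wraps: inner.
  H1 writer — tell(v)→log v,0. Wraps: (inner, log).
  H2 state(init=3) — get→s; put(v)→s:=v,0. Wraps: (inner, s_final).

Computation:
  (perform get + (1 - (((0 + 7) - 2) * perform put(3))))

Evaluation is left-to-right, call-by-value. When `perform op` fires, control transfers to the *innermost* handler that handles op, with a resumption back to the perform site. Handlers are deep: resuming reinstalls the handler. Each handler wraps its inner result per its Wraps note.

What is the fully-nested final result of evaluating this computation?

Answer: ((4, ()), 3)

Evaluation trace:
get @ H2 ⇒ 3
put(3) @ H2 ⇒ s:=3
H0 returns 4
H1 returns (4, ())
H2 returns ((4, ()), 3)
= ((4, ()), 3)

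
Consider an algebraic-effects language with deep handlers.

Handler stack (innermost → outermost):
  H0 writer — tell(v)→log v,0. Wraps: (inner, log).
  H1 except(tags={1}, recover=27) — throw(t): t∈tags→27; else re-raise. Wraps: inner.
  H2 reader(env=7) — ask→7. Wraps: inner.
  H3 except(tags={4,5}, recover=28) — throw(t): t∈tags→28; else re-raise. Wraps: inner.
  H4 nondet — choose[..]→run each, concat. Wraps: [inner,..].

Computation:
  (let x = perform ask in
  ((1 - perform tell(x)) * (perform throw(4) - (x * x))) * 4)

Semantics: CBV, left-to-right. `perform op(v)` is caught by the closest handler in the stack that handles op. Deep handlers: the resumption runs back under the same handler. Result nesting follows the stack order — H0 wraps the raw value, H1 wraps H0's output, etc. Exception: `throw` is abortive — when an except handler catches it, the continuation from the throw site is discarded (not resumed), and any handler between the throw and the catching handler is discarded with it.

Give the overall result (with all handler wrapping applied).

Answer: [28]

Step-by-step:
ask @ H2 ⇒ 7
tell(7) @ H0 ⇒ log+=7
throw(4) @ H1 re-raised
throw(4) @ H3 caught ⇒ 28
H4 returns [28]
= [28]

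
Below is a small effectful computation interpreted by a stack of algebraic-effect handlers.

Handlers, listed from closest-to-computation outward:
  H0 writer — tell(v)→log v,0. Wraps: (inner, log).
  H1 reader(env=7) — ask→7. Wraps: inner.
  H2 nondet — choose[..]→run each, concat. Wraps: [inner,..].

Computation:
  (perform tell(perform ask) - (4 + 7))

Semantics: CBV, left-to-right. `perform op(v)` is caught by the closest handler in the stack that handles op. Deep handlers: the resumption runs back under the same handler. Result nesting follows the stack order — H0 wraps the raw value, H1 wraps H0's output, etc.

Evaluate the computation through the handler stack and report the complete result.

Answer: [(-11, (7))]

Step-by-step:
ask @ H1 ⇒ 7
tell(7) @ H0 ⇒ log+=7
H0 returns (-11, (7))
H1 returns (-11, (7))
H2 returns [(-11, (7))]
= [(-11, (7))]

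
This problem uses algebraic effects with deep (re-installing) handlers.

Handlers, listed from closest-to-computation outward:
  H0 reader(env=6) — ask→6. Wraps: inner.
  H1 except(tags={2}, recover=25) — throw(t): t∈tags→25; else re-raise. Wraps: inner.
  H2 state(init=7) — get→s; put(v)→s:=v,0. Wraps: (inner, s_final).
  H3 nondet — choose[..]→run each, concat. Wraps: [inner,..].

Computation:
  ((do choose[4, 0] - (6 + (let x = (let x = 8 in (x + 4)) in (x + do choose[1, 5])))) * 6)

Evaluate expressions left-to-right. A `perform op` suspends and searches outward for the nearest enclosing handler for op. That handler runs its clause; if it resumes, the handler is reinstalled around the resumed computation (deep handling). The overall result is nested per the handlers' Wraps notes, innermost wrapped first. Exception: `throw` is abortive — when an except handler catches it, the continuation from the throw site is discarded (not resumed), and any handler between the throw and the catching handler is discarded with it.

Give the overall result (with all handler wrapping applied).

Evaluation trace:
choose[4, 0] @ H3
  branch[0] choose=4:
    choose[1, 5] @ H3
      branch[0] choose=1:
        H0 returns -90
        H1 returns -90
        H2 returns (-90, 7)
        H3 returns [(-90, 7)]
      branch[1] choose=5:
        H0 returns -114
        H1 returns -114
        H2 returns (-114, 7)
        H3 returns [(-114, 7)]
  branch[1] choose=0:
    choose[1, 5] @ H3
      branch[0] choose=1:
        H0 returns -114
        H1 returns -114
        H2 returns (-114, 7)
        H3 returns [(-114, 7)]
      branch[1] choose=5:
        H0 returns -138
        H1 returns -138
        H2 returns (-138, 7)
        H3 returns [(-138, 7)]
= [(-90, 7), (-114, 7), (-114, 7), (-138, 7)]

Answer: [(-90, 7), (-114, 7), (-114, 7), (-138, 7)]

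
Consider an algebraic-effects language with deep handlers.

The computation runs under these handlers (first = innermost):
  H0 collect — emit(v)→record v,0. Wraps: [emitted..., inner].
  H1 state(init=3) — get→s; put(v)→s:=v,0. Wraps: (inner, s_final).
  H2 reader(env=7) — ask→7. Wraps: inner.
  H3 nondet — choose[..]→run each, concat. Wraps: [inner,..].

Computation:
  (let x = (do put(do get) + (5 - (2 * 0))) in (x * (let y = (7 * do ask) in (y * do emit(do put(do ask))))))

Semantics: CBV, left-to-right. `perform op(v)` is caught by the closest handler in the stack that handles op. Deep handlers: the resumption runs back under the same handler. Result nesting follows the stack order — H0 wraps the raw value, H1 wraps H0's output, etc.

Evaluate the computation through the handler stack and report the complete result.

Step-by-step:
get @ H1 ⇒ 3
put(3) @ H1 ⇒ s:=3
ask @ H2 ⇒ 7
ask @ H2 ⇒ 7
put(7) @ H1 ⇒ s:=7
emit(0) @ H0 ⇒ out+=0
H0 returns [0, 0]
H1 returns ([0, 0], 7)
H2 returns ([0, 0], 7)
H3 returns [([0, 0], 7)]
= [([0, 0], 7)]

Answer: [([0, 0], 7)]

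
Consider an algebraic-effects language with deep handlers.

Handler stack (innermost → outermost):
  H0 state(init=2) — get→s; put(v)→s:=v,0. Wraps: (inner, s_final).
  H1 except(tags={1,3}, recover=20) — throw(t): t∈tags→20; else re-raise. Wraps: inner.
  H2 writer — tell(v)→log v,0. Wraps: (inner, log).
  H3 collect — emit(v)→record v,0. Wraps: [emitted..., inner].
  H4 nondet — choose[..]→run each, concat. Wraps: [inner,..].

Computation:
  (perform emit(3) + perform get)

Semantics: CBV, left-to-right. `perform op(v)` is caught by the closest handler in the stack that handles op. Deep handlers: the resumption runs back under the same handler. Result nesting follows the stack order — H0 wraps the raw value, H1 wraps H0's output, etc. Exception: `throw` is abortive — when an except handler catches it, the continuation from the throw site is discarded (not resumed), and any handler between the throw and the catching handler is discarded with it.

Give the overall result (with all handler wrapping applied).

Answer: [[3, ((2, 2), ())]]

Working:
emit(3) @ H3 ⇒ out+=3
get @ H0 ⇒ 2
H0 returns (2, 2)
H1 returns (2, 2)
H2 returns ((2, 2), ())
H3 returns [3, ((2, 2), ())]
H4 returns [[3, ((2, 2), ())]]
= [[3, ((2, 2), ())]]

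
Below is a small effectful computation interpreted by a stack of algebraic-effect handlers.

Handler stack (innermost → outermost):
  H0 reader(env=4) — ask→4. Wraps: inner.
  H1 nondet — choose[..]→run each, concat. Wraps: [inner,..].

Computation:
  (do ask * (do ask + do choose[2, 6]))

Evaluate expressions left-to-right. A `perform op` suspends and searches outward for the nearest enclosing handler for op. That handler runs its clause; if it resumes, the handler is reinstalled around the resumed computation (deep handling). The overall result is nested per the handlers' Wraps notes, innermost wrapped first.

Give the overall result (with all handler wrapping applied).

Answer: [24, 40]

Evaluation trace:
ask @ H0 ⇒ 4
ask @ H0 ⇒ 4
choose[2, 6] @ H1
  branch[0] choose=2:
    H0 returns 24
    H1 returns [24]
  branch[1] choose=6:
    H0 returns 40
    H1 returns [40]
= [24, 40]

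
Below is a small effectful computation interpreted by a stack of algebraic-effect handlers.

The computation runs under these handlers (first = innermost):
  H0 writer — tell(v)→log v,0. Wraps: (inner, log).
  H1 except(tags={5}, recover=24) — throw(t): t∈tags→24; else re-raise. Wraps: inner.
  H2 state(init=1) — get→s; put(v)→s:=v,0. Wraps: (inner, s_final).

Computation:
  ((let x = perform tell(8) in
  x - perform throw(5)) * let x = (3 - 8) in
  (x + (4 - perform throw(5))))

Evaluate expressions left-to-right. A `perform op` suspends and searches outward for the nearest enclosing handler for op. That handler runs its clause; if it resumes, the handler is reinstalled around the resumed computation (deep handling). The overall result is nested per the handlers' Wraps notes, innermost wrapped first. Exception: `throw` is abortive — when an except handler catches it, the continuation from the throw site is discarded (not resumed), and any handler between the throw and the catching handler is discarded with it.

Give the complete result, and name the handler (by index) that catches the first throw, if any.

Answer: (24, 1) ; first throw caught by: H1

Working:
tell(8) @ H0 ⇒ log+=8
throw(5) @ H1 caught ⇒ 24
H2 returns (24, 1)
= (24, 1)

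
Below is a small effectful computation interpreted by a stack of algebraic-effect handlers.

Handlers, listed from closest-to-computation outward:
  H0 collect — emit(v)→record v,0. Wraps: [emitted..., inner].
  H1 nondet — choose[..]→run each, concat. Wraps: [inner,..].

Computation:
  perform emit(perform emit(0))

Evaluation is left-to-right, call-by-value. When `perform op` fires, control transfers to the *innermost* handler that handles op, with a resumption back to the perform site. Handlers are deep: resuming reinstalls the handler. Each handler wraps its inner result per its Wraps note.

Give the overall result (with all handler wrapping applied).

Evaluation trace:
emit(0) @ H0 ⇒ out+=0
emit(0) @ H0 ⇒ out+=0
H0 returns [0, 0, 0]
H1 returns [[0, 0, 0]]
= [[0, 0, 0]]

Answer: [[0, 0, 0]]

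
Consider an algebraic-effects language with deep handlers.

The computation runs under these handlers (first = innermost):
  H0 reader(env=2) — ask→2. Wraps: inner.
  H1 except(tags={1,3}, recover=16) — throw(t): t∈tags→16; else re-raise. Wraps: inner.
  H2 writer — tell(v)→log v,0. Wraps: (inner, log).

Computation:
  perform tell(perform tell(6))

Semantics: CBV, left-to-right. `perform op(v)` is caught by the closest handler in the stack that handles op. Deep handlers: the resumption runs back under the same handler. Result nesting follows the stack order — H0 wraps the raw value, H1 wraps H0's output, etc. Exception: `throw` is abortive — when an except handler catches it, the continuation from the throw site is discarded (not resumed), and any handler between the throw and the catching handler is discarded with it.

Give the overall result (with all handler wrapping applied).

Working:
tell(6) @ H2 ⇒ log+=6
tell(0) @ H2 ⇒ log+=0
H0 returns 0
H1 returns 0
H2 returns (0, (6, 0))
= (0, (6, 0))

Answer: (0, (6, 0))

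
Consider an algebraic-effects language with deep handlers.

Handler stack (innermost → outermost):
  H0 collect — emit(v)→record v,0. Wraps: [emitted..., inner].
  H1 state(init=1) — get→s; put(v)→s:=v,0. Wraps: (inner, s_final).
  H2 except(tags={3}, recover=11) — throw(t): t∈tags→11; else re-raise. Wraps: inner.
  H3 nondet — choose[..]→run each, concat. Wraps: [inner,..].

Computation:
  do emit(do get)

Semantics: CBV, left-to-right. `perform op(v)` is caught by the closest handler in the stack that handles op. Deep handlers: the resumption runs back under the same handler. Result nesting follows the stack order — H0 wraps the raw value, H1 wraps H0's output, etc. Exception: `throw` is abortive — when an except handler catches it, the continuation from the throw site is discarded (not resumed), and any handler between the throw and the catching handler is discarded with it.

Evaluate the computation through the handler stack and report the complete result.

Evaluation trace:
get @ H1 ⇒ 1
emit(1) @ H0 ⇒ out+=1
H0 returns [1, 0]
H1 returns ([1, 0], 1)
H2 returns ([1, 0], 1)
H3 returns [([1, 0], 1)]
= [([1, 0], 1)]

Answer: [([1, 0], 1)]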